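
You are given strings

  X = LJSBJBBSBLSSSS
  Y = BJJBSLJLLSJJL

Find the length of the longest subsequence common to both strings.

6

One common subsequence of length 6: J (X #2, Y #2); then J (X #5, Y #3); then B (X #7, Y #4); then S (X #8, Y #5); then L (X #10, Y #9); then S (X #11, Y #10). Since dp[14][13] = 6, nothing longer is possible.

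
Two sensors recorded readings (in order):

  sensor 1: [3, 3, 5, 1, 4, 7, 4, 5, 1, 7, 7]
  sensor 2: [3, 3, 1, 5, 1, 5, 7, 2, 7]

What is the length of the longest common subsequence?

Let dp[i][j] be the LCS length of the first i values of sensor 1 and the first j values of sensor 2. dp[i][j] = dp[i-1][j-1]+1 when the i-th and j-th values match, else max(dp[i-1][j], dp[i][j-1]).
    ·  3  3  1  5  1  5  7  2  7
 ·  0  0  0  0  0  0  0  0  0  0
 3  0  1  1  1  1  1  1  1  1  1
 3  0  1  2  2  2  2  2  2  2  2
 5  0  1  2  2  3  3  3  3  3  3
 1  0  1  2  3  3  4  4  4  4  4
 4  0  1  2  3  3  4  4  4  4  4
 7  0  1  2  3  3  4  4  5  5  5
 4  0  1  2  3  3  4  4  5  5  5
 5  0  1  2  3  4  4  5  5  5  5
 1  0  1  2  3  4  5  5  5  5  5
 7  0  1  2  3  4  5  5  6  6  6
 7  0  1  2  3  4  5  5  6  6  7
dp[11][9] = 7. One LCS (by backtracking along matches): 3, 3, 5, 1, 5, 7, 7.

7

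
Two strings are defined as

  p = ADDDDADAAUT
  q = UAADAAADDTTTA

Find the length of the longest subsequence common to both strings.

6

One common subsequence of length 6: A at p[1]=q[3] → D at p[5]=q[4] → A at p[6]=q[5] → A at p[8]=q[6] → A at p[9]=q[7] → T at p[11]=q[12]. dp[11][13] = 6 confirms this is the maximum.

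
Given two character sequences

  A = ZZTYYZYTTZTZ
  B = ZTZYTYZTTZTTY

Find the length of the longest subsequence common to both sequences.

One common subsequence of length 9: Z [1,1], then Z [2,3], then T [3,5], then Y [5,6], then Z [6,7], then T [8,8], then T [9,9], then Z [10,10], then T [11,12], and the DP table's final entry dp[12][13] is also 9, so no common subsequence is longer.

9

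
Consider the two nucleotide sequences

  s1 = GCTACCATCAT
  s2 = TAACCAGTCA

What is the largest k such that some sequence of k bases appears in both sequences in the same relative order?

One common subsequence of length 8: T (s1 #3, s2 #1); then A (s1 #4, s2 #3); then C (s1 #5, s2 #4); then C (s1 #6, s2 #5); then A (s1 #7, s2 #6); then T (s1 #8, s2 #8); then C (s1 #9, s2 #9); then A (s1 #10, s2 #10), and the DP table's final entry dp[11][10] is also 8, so no common subsequence is longer.

8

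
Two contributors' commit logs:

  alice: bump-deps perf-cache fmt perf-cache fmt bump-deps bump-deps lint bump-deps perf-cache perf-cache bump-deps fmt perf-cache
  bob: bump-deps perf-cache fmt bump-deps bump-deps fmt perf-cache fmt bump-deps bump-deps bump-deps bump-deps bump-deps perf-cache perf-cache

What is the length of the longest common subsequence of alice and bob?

Taking bump-deps (alice #1, bob #1); then perf-cache (alice #2, bob #2); then fmt (alice #3, bob #6); then perf-cache (alice #4, bob #7); then fmt (alice #5, bob #8); then bump-deps (alice #6, bob #11); then bump-deps (alice #7, bob #12); then bump-deps (alice #9, bob #13); then perf-cache (alice #11, bob #14); then perf-cache (alice #14, bob #15) gives a common subsequence of length 10. Since dp[14][15] = 10, nothing longer is possible.

10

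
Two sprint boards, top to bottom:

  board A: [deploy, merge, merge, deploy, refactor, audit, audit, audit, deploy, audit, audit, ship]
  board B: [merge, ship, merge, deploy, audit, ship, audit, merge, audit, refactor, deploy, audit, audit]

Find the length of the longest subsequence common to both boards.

9

Taking merge at board A[2]=board B[1]; then merge at board A[3]=board B[3]; then deploy at board A[4]=board B[4]; then audit at board A[6]=board B[5]; then audit at board A[7]=board B[7]; then audit at board A[8]=board B[9]; then deploy at board A[9]=board B[11]; then audit at board A[10]=board B[12]; then audit at board A[11]=board B[13] gives a common subsequence of length 9. Since dp[12][13] = 9, nothing longer is possible.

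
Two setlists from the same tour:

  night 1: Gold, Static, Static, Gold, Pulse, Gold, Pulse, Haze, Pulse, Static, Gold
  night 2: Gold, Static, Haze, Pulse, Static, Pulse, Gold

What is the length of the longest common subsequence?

6

Pick Gold [1,1], Static [3,2], Haze [8,3], Pulse [9,4], Static [10,5], Gold [11,7]; all 6 songs appear in both, in order. The LCS DP gives dp[11][7] = 6, so this is optimal.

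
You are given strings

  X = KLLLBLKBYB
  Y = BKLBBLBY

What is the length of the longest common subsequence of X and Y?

Match K [1,2], then L [2,3], then B [5,5], then L [6,6], then B [8,7], then Y [9,8] — 6 characters in the same relative order in both. Since dp[10][8] = 6, nothing longer is possible.

6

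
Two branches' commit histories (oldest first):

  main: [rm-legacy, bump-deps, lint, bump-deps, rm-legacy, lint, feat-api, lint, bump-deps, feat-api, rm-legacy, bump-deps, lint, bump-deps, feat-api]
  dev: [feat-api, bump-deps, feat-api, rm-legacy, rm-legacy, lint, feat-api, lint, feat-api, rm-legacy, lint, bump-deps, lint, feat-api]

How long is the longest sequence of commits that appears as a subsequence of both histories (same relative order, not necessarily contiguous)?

Taking rm-legacy [1,4], rm-legacy [5,5], lint [6,6], feat-api [7,7], lint [8,8], feat-api [10,9], rm-legacy [11,10], bump-deps [12,12], lint [13,13], feat-api [15,14] gives a common subsequence of length 10. Since dp[15][14] = 10, nothing longer is possible.

10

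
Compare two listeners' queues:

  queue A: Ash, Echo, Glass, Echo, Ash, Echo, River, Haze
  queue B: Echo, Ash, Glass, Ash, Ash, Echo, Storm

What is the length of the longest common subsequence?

Pick Ash (queue A #1, queue B #2) → Glass (queue A #3, queue B #3) → Ash (queue A #5, queue B #5) → Echo (queue A #6, queue B #6); all 4 songs appear in both, in order, and the DP table's final entry dp[8][7] is also 4, so no common subsequence is longer.

4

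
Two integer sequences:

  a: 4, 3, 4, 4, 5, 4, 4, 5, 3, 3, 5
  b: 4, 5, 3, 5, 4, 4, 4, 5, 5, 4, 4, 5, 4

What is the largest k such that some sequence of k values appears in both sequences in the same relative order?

Let dp[i][j] be the LCS length of the first i values of a and the first j values of b. dp[i][j] = dp[i-1][j-1]+1 when the i-th and j-th values match, else max(dp[i-1][j], dp[i][j-1]).
    ·  4  5  3  5  4  4  4  5  5  4  4  5  4
 ·  0  0  0  0  0  0  0  0  0  0  0  0  0  0
 4  0  1  1  1  1  1  1  1  1  1  1  1  1  1
 3  0  1  1  2  2  2  2  2  2  2  2  2  2  2
 4  0  1  1  2  2  3  3  3  3  3  3  3  3  3
 4  0  1  1  2  2  3  4  4  4  4  4  4  4  4
 5  0  1  2  2  3  3  4  4  5  5  5  5  5  5
 4  0  1  2  2  3  4  4  5  5  5  6  6  6  6
 4  0  1  2  2  3  4  5  5  5  5  6  7  7  7
 5  0  1  2  2  3  4  5  5  6  6  6  7  8  8
 3  0  1  2  3  3  4  5  5  6  6  6  7  8  8
 3  0  1  2  3  3  4  5  5  6  6  6  7  8  8
 5  0  1  2  3  4  4  5  5  6  7  7  7  8  8
dp[11][13] = 8. One LCS (by backtracking along matches): 4, 3, 4, 4, 5, 4, 4, 5.

8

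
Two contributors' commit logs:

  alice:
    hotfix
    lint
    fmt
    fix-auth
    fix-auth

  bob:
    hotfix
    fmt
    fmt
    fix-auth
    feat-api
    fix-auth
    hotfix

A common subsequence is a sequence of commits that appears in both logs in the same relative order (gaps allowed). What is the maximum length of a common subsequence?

Pick hotfix [1,1], fmt [3,3], fix-auth [4,4], fix-auth [5,6]; all 4 commits appear in both, in order, and the DP table's final entry dp[5][7] is also 4, so no common subsequence is longer.

4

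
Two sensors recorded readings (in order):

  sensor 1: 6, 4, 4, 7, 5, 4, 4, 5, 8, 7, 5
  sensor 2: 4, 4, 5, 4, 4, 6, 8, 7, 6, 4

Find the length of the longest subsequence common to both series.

7

Taking 4 [2,1]; then 4 [3,2]; then 5 [5,3]; then 4 [6,4]; then 4 [7,5]; then 8 [9,7]; then 7 [10,8] gives a common subsequence of length 7. The LCS DP gives dp[11][10] = 7, so this is optimal.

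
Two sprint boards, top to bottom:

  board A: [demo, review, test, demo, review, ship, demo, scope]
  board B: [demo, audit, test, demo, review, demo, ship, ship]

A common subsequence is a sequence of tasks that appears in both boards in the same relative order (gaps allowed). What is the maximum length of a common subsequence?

5

Pick demo at board A[1]=board B[1], test at board A[3]=board B[3], demo at board A[4]=board B[4], review at board A[5]=board B[5], ship at board A[6]=board B[8]; all 5 tasks appear in both, in order, and the DP table's final entry dp[8][8] is also 5, so no common subsequence is longer.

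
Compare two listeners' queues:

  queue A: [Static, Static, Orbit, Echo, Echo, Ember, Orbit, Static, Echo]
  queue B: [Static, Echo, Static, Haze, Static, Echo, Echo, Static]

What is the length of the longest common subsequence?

Match Static at queue A[1]=queue B[3], then Static at queue A[2]=queue B[5], then Echo at queue A[4]=queue B[6], then Echo at queue A[5]=queue B[7], then Static at queue A[8]=queue B[8] — 5 songs in the same relative order in both, and the DP table's final entry dp[9][8] is also 5, so no common subsequence is longer.

5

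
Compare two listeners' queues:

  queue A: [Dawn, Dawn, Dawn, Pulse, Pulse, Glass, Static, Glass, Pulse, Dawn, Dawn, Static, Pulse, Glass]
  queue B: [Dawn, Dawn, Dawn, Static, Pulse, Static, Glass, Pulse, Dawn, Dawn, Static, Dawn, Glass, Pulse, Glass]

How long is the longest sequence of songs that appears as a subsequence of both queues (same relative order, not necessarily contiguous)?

Match Dawn at queue A[1]=queue B[1] → Dawn at queue A[2]=queue B[2] → Dawn at queue A[3]=queue B[3] → Pulse at queue A[5]=queue B[5] → Static at queue A[7]=queue B[6] → Glass at queue A[8]=queue B[7] → Pulse at queue A[9]=queue B[8] → Dawn at queue A[10]=queue B[9] → Dawn at queue A[11]=queue B[10] → Static at queue A[12]=queue B[11] → Pulse at queue A[13]=queue B[14] → Glass at queue A[14]=queue B[15] — 12 songs in the same relative order in both. Since dp[14][15] = 12, nothing longer is possible.

12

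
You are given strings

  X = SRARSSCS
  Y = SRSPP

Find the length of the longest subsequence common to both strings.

Match S [1,1]; then R [4,2]; then S [5,3] — 3 characters in the same relative order in both. The LCS DP gives dp[8][5] = 3, so this is optimal.

3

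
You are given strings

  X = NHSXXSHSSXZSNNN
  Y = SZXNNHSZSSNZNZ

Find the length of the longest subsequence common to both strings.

8

Match S at X[3]=Y[1], then X at X[4]=Y[3], then H at X[7]=Y[6], then S at X[8]=Y[7], then S at X[9]=Y[9], then S at X[12]=Y[10], then N at X[13]=Y[11], then N at X[14]=Y[13] — 8 characters in the same relative order in both. dp[15][14] = 8 confirms this is the maximum.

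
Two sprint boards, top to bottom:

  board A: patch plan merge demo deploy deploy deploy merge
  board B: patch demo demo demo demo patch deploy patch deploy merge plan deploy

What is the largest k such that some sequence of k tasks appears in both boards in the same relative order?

Pick patch at board A[1]=board B[1]; then demo at board A[4]=board B[5]; then deploy at board A[5]=board B[7]; then deploy at board A[6]=board B[9]; then deploy at board A[7]=board B[12]; all 5 tasks appear in both, in order. dp[8][12] = 5 confirms this is the maximum.

5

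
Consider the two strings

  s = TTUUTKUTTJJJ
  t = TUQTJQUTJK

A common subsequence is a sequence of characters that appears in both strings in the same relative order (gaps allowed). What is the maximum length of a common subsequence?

Let dp[i][j] be the LCS length of the first i characters of s and the first j characters of t. dp[i][j] = dp[i-1][j-1]+1 when the i-th and j-th characters match, else max(dp[i-1][j], dp[i][j-1]).
    ·  T  U  Q  T  J  Q  U  T  J  K
 ·  0  0  0  0  0  0  0  0  0  0  0
 T  0  1  1  1  1  1  1  1  1  1  1
 T  0  1  1  1  2  2  2  2  2  2  2
 U  0  1  2  2  2  2  2  3  3  3  3
 U  0  1  2  2  2  2  2  3  3  3  3
 T  0  1  2  2  3  3  3  3  4  4  4
 K  0  1  2  2  3  3  3  3  4  4  5
 U  0  1  2  2  3  3  3  4  4  4  5
 T  0  1  2  2  3  3  3  4  5  5  5
 T  0  1  2  2  3  3  3  4  5  5  5
 J  0  1  2  2  3  4  4  4  5  6  6
 J  0  1  2  2  3  4  4  4  5  6  6
 J  0  1  2  2  3  4  4  4  5  6  6
dp[12][10] = 6. One LCS (by backtracking along matches): TUTUTJ.

6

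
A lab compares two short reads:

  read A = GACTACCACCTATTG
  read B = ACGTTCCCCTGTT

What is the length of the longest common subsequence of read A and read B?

Match A at read A[2]=read B[1], then C at read A[3]=read B[2], then T at read A[4]=read B[5], then C at read A[6]=read B[6], then C at read A[7]=read B[7], then C at read A[9]=read B[8], then C at read A[10]=read B[9], then T at read A[11]=read B[10], then T at read A[13]=read B[12], then T at read A[14]=read B[13] — 10 bases in the same relative order in both, and the DP table's final entry dp[15][13] is also 10, so no common subsequence is longer.

10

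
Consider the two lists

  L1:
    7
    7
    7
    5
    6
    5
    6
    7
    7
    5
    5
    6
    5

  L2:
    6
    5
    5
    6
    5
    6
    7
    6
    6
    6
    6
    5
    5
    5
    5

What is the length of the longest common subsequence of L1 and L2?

8

Taking 5 at L1[4]=L2[3]; then 6 at L1[5]=L2[4]; then 5 at L1[6]=L2[5]; then 6 at L1[7]=L2[6]; then 7 at L1[8]=L2[7]; then 5 at L1[10]=L2[13]; then 5 at L1[11]=L2[14]; then 5 at L1[13]=L2[15] gives a common subsequence of length 8. Since dp[13][15] = 8, nothing longer is possible.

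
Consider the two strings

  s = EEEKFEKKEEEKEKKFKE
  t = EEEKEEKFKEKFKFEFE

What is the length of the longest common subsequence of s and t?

Match E at s[1]=t[1]; then E at s[2]=t[2]; then E at s[3]=t[3]; then K at s[4]=t[4]; then E at s[6]=t[6]; then K at s[7]=t[7]; then K at s[8]=t[9]; then E at s[9]=t[10]; then K at s[12]=t[13]; then E at s[13]=t[15]; then F at s[16]=t[16]; then E at s[18]=t[17] — 12 characters in the same relative order in both. Since dp[18][17] = 12, nothing longer is possible.

12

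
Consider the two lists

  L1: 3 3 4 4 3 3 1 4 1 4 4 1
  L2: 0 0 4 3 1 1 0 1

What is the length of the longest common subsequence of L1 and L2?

5

Match 4 (L1 #4, L2 #3) → 3 (L1 #6, L2 #4) → 1 (L1 #7, L2 #5) → 1 (L1 #9, L2 #6) → 1 (L1 #12, L2 #8) — 5 values in the same relative order in both. Since dp[12][8] = 5, nothing longer is possible.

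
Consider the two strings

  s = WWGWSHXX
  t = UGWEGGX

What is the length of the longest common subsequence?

3

Pick W at s[1]=t[3], G at s[3]=t[6], X at s[8]=t[7]; all 3 characters appear in both, in order. The LCS DP gives dp[8][7] = 3, so this is optimal.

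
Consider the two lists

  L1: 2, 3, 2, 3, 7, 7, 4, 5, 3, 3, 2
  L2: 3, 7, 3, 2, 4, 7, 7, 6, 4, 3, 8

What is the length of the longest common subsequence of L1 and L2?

6

Taking 3 [2,3] → 2 [3,4] → 7 [5,6] → 7 [6,7] → 4 [7,9] → 3 [9,10] gives a common subsequence of length 6. The LCS DP gives dp[11][11] = 6, so this is optimal.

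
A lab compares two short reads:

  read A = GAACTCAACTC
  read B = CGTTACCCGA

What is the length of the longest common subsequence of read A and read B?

5

Match G (read A #1, read B #2); then A (read A #2, read B #5); then C (read A #4, read B #7); then C (read A #6, read B #8); then A (read A #8, read B #10) — 5 bases in the same relative order in both. Since dp[11][10] = 5, nothing longer is possible.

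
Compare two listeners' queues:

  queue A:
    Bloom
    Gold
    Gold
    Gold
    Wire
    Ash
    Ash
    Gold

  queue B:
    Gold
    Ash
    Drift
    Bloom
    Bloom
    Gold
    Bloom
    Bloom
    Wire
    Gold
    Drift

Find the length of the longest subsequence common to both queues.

4

Taking Bloom at queue A[1]=queue B[5]; then Gold at queue A[2]=queue B[6]; then Wire at queue A[5]=queue B[9]; then Gold at queue A[8]=queue B[10] gives a common subsequence of length 4. The LCS DP gives dp[8][11] = 4, so this is optimal.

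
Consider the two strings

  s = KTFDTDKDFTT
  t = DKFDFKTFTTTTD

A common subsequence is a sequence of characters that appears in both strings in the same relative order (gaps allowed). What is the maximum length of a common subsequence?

One common subsequence of length 7: K at s[1]=t[2]; then F at s[3]=t[3]; then D at s[4]=t[4]; then T at s[5]=t[7]; then F at s[9]=t[8]; then T at s[10]=t[11]; then T at s[11]=t[12]. Since dp[11][13] = 7, nothing longer is possible.

7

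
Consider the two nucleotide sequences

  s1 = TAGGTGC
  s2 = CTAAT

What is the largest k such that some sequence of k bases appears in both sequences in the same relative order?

Pick T (s1 #1, s2 #2) → A (s1 #2, s2 #4) → T (s1 #5, s2 #5); all 3 bases appear in both, in order. Since dp[7][5] = 3, nothing longer is possible.

3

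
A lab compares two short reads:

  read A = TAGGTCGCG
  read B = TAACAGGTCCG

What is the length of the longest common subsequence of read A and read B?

8

One common subsequence of length 8: T [1,1], then A [2,5], then G [3,6], then G [4,7], then T [5,8], then C [6,9], then C [8,10], then G [9,11]. Since dp[9][11] = 8, nothing longer is possible.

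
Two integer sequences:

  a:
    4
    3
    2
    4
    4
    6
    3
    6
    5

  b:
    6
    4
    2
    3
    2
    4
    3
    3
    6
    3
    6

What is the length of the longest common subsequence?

Match 4 at a[1]=b[2], 3 at a[2]=b[4], 2 at a[3]=b[5], 4 at a[4]=b[6], 6 at a[6]=b[9], 3 at a[7]=b[10], 6 at a[8]=b[11] — 7 values in the same relative order in both. dp[9][11] = 7 confirms this is the maximum.

7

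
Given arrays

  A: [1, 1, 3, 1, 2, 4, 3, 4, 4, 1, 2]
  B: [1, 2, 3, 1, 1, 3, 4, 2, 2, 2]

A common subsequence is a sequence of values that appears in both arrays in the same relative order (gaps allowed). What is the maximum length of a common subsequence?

6

Let dp[i][j] be the LCS length of the first i values of A and the first j values of B. dp[i][j] = dp[i-1][j-1]+1 when the i-th and j-th values match, else max(dp[i-1][j], dp[i][j-1]).
    ·  1  2  3  1  1  3  4  2  2  2
 ·  0  0  0  0  0  0  0  0  0  0  0
 1  0  1  1  1  1  1  1  1  1  1  1
 1  0  1  1  1  2  2  2  2  2  2  2
 3  0  1  1  2  2  2  3  3  3  3  3
 1  0  1  1  2  3  3  3  3  3  3  3
 2  0  1  2  2  3  3  3  3  4  4  4
 4  0  1  2  2  3  3  3  4  4  4  4
 3  0  1  2  3  3  3  4  4  4  4  4
 4  0  1  2  3  3  3  4  5  5  5  5
 4  0  1  2  3  3  3  4  5  5  5  5
 1  0  1  2  3  4  4  4  5  5  5  5
 2  0  1  2  3  4  4  4  5  6  6  6
dp[11][10] = 6. One LCS (by backtracking along matches): 1, 1, 1, 3, 4, 2.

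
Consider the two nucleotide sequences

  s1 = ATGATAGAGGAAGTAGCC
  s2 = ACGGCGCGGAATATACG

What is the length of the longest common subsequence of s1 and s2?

One common subsequence of length 10: A [1,1], then G [3,4], then G [7,6], then G [9,8], then G [10,9], then A [11,11], then A [12,13], then T [14,14], then A [15,15], then G [16,17]. dp[18][17] = 10 confirms this is the maximum.

10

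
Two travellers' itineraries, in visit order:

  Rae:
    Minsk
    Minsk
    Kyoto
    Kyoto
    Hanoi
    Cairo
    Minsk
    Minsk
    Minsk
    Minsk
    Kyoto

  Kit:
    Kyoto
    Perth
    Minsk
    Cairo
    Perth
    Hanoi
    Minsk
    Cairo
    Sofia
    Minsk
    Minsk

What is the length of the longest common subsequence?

5

Pick Minsk [1,3]; then Minsk [2,7]; then Cairo [6,8]; then Minsk [9,10]; then Minsk [10,11]; all 5 stops appear in both, in order. The LCS DP gives dp[11][11] = 5, so this is optimal.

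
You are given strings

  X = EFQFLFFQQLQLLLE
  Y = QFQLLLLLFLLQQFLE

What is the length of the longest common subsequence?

8

Pick F (X #2, Y #2); then Q (X #3, Y #3); then F (X #4, Y #9); then L (X #5, Y #11); then Q (X #8, Y #12); then Q (X #9, Y #13); then L (X #14, Y #15); then E (X #15, Y #16); all 8 characters appear in both, in order. The LCS DP gives dp[15][16] = 8, so this is optimal.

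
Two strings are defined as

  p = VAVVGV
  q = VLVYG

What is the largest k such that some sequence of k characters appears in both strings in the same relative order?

3

Match V (p #1, q #1), V (p #3, q #3), G (p #5, q #5) — 3 characters in the same relative order in both. dp[6][5] = 3 confirms this is the maximum.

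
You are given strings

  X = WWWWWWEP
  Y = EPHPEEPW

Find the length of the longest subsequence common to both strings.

Pick E [7,6], then P [8,7]; all 2 characters appear in both, in order. The LCS DP gives dp[8][8] = 2, so this is optimal.

2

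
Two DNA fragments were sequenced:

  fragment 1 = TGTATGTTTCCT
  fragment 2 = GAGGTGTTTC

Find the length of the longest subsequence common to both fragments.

Pick G at fragment 1[2]=fragment 2[1] → A at fragment 1[4]=fragment 2[2] → T at fragment 1[5]=fragment 2[5] → G at fragment 1[6]=fragment 2[6] → T at fragment 1[7]=fragment 2[7] → T at fragment 1[8]=fragment 2[8] → T at fragment 1[9]=fragment 2[9] → C at fragment 1[11]=fragment 2[10]; all 8 bases appear in both, in order. Since dp[12][10] = 8, nothing longer is possible.

8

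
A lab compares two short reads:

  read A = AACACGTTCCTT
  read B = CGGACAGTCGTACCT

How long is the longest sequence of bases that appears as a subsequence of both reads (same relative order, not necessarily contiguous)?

Pick A at read A[2]=read B[4], C at read A[3]=read B[5], A at read A[4]=read B[6], C at read A[5]=read B[9], G at read A[6]=read B[10], T at read A[7]=read B[11], C at read A[9]=read B[13], C at read A[10]=read B[14], T at read A[12]=read B[15]; all 9 bases appear in both, in order. Since dp[12][15] = 9, nothing longer is possible.

9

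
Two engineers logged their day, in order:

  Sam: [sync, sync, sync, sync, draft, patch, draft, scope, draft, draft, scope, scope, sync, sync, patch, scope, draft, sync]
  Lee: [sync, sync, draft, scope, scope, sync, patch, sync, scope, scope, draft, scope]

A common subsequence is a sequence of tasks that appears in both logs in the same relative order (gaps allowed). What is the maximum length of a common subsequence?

One common subsequence of length 9: sync (Sam #3, Lee #1), then sync (Sam #4, Lee #2), then draft (Sam #10, Lee #3), then scope (Sam #11, Lee #4), then scope (Sam #12, Lee #5), then sync (Sam #13, Lee #6), then sync (Sam #14, Lee #8), then scope (Sam #16, Lee #10), then draft (Sam #17, Lee #11). Since dp[18][12] = 9, nothing longer is possible.

9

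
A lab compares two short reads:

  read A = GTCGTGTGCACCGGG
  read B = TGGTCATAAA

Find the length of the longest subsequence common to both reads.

Match T [2,1], then G [4,2], then G [6,3], then T [7,4], then C [9,5], then A [10,10] — 6 bases in the same relative order in both. dp[15][10] = 6 confirms this is the maximum.

6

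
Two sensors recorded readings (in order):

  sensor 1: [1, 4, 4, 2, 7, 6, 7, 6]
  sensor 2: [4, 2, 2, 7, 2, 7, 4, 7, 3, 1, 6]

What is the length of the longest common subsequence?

5

One common subsequence of length 5: 4 (sensor 1 #2, sensor 2 #1), 2 (sensor 1 #4, sensor 2 #5), 7 (sensor 1 #5, sensor 2 #6), 7 (sensor 1 #7, sensor 2 #8), 6 (sensor 1 #8, sensor 2 #11). Since dp[8][11] = 5, nothing longer is possible.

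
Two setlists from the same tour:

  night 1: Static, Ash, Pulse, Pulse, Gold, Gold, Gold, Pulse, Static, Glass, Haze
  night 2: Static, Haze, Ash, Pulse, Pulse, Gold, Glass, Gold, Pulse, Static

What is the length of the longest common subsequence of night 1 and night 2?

8

Taking Static (night 1 #1, night 2 #1); then Ash (night 1 #2, night 2 #3); then Pulse (night 1 #3, night 2 #4); then Pulse (night 1 #4, night 2 #5); then Gold (night 1 #5, night 2 #6); then Gold (night 1 #7, night 2 #8); then Pulse (night 1 #8, night 2 #9); then Static (night 1 #9, night 2 #10) gives a common subsequence of length 8. dp[11][10] = 8 confirms this is the maximum.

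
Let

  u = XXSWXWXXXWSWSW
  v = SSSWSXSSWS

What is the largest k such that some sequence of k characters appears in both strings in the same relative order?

6

Pick S (u #3, v #3), W (u #4, v #4), X (u #5, v #6), S (u #11, v #8), W (u #12, v #9), S (u #13, v #10); all 6 characters appear in both, in order. dp[14][10] = 6 confirms this is the maximum.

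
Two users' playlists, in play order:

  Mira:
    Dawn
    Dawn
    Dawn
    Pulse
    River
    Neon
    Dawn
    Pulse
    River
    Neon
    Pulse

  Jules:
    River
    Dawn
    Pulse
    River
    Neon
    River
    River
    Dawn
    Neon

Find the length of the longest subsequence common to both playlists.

6

Match Dawn (Mira #3, Jules #2), Pulse (Mira #4, Jules #3), River (Mira #5, Jules #4), Neon (Mira #6, Jules #5), Dawn (Mira #7, Jules #8), Neon (Mira #10, Jules #9) — 6 songs in the same relative order in both. Since dp[11][9] = 6, nothing longer is possible.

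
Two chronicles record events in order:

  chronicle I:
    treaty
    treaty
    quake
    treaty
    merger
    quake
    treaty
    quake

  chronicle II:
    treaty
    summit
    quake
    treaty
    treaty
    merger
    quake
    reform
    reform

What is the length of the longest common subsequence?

Taking treaty at chronicle I[1]=chronicle II[1]; then treaty at chronicle I[2]=chronicle II[4]; then treaty at chronicle I[4]=chronicle II[5]; then merger at chronicle I[5]=chronicle II[6]; then quake at chronicle I[6]=chronicle II[7] gives a common subsequence of length 5, and the DP table's final entry dp[8][9] is also 5, so no common subsequence is longer.

5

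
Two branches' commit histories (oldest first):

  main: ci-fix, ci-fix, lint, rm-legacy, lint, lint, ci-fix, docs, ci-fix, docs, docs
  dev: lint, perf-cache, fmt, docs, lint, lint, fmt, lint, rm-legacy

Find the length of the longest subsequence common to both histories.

3

Match lint (main #3, dev #5); then lint (main #5, dev #6); then lint (main #6, dev #8) — 3 commits in the same relative order in both. Since dp[11][9] = 3, nothing longer is possible.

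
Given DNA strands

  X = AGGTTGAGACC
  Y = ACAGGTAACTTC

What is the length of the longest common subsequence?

Let dp[i][j] be the LCS length of the first i bases of X and the first j bases of Y. dp[i][j] = dp[i-1][j-1]+1 when the i-th and j-th bases match, else max(dp[i-1][j], dp[i][j-1]).
    ·  A  C  A  G  G  T  A  A  C  T  T  C
 ·  0  0  0  0  0  0  0  0  0  0  0  0  0
 A  0  1  1  1  1  1  1  1  1  1  1  1  1
 G  0  1  1  1  2  2  2  2  2  2  2  2  2
 G  0  1  1  1  2  3  3  3  3  3  3  3  3
 T  0  1  1  1  2  3  4  4  4  4  4  4  4
 T  0  1  1  1  2  3  4  4  4  4  5  5  5
 G  0  1  1  1  2  3  4  4  4  4  5  5  5
 A  0  1  1  2  2  3  4  5  5  5  5  5  5
 G  0  1  1  2  3  3  4  5  5  5  5  5  5
 A  0  1  1  2  3  3  4  5  6  6  6  6  6
 C  0  1  2  2  3  3  4  5  6  7  7  7  7
 C  0  1  2  2  3  3  4  5  6  7  7  7  8
dp[11][12] = 8. One LCS (by backtracking along matches): AGGTAACC.

8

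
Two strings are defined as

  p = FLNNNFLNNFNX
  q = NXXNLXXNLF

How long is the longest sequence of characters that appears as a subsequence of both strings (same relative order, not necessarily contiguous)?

Let dp[i][j] be the LCS length of the first i characters of p and the first j characters of q. dp[i][j] = dp[i-1][j-1]+1 when the i-th and j-th characters match, else max(dp[i-1][j], dp[i][j-1]).
    ·  N  X  X  N  L  X  X  N  L  F
 ·  0  0  0  0  0  0  0  0  0  0  0
 F  0  0  0  0  0  0  0  0  0  0  1
 L  0  0  0  0  0  1  1  1  1  1  1
 N  0  1  1  1  1  1  1  1  2  2  2
 N  0  1  1  1  2  2  2  2  2  2  2
 N  0  1  1  1  2  2  2  2  3  3  3
 F  0  1  1  1  2  2  2  2  3  3  4
 L  0  1  1  1  2  3  3  3  3  4  4
 N  0  1  1  1  2  3  3  3  4  4  4
 N  0  1  1  1  2  3  3  3  4  4  4
 F  0  1  1  1  2  3  3  3  4  4  5
 N  0  1  1  1  2  3  3  3  4  4  5
 X  0  1  2  2  2  3  4  4  4  4  5
dp[12][10] = 5. One LCS (by backtracking along matches): NNNLF.

5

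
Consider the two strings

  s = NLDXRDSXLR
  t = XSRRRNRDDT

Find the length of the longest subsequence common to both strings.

3

Let dp[i][j] be the LCS length of the first i characters of s and the first j characters of t. dp[i][j] = dp[i-1][j-1]+1 when the i-th and j-th characters match, else max(dp[i-1][j], dp[i][j-1]).
    ·  X  S  R  R  R  N  R  D  D  T
 ·  0  0  0  0  0  0  0  0  0  0  0
 N  0  0  0  0  0  0  1  1  1  1  1
 L  0  0  0  0  0  0  1  1  1  1  1
 D  0  0  0  0  0  0  1  1  2  2  2
 X  0  1  1  1  1  1  1  1  2  2  2
 R  0  1  1  2  2  2  2  2  2  2  2
 D  0  1  1  2  2  2  2  2  3  3  3
 S  0  1  2  2  2  2  2  2  3  3  3
 X  0  1  2  2  2  2  2  2  3  3  3
 L  0  1  2  2  2  2  2  2  3  3  3
 R  0  1  2  3  3  3  3  3  3  3  3
dp[10][10] = 3. One LCS (by backtracking along matches): NDD.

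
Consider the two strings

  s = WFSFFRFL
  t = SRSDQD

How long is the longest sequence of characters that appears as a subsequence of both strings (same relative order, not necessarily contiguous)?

Let dp[i][j] be the LCS length of the first i characters of s and the first j characters of t. dp[i][j] = dp[i-1][j-1]+1 when the i-th and j-th characters match, else max(dp[i-1][j], dp[i][j-1]).
    ·  S  R  S  D  Q  D
 ·  0  0  0  0  0  0  0
 W  0  0  0  0  0  0  0
 F  0  0  0  0  0  0  0
 S  0  1  1  1  1  1  1
 F  0  1  1  1  1  1  1
 F  0  1  1  1  1  1  1
 R  0  1  2  2  2  2  2
 F  0  1  2  2  2  2  2
 L  0  1  2  2  2  2  2
dp[8][6] = 2. One LCS (by backtracking along matches): SR.

2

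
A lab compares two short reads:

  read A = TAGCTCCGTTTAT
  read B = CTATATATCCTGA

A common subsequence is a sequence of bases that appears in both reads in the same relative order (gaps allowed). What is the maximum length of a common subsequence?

One common subsequence of length 7: T [1,6], A [2,7], T [5,8], C [6,9], C [7,10], G [8,12], A [12,13]. The LCS DP gives dp[13][13] = 7, so this is optimal.

7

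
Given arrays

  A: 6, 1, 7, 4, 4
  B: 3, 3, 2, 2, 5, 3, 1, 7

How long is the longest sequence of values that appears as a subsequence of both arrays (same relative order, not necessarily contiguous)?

Taking 1 [2,7] → 7 [3,8] gives a common subsequence of length 2. Since dp[5][8] = 2, nothing longer is possible.

2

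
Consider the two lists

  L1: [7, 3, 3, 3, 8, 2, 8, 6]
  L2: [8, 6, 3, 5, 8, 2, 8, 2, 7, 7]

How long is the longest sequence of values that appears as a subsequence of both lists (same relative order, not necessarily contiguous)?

One common subsequence of length 4: 3 at L1[2]=L2[3] → 8 at L1[5]=L2[5] → 2 at L1[6]=L2[6] → 8 at L1[7]=L2[7]. The LCS DP gives dp[8][10] = 4, so this is optimal.

4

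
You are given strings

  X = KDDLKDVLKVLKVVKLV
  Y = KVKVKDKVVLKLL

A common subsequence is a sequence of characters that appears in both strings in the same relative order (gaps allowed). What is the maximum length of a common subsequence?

9

Taking K (X #1, Y #1), K (X #5, Y #3), V (X #7, Y #4), K (X #9, Y #5), K (X #12, Y #7), V (X #13, Y #8), V (X #14, Y #9), K (X #15, Y #11), L (X #16, Y #13) gives a common subsequence of length 9. dp[17][13] = 9 confirms this is the maximum.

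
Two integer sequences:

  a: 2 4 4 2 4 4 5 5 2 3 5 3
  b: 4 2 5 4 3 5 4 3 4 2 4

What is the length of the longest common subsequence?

One common subsequence of length 6: 4 at a[3]=b[1], then 2 at a[4]=b[2], then 4 at a[6]=b[4], then 3 at a[10]=b[5], then 5 at a[11]=b[6], then 3 at a[12]=b[8], and the DP table's final entry dp[12][11] is also 6, so no common subsequence is longer.

6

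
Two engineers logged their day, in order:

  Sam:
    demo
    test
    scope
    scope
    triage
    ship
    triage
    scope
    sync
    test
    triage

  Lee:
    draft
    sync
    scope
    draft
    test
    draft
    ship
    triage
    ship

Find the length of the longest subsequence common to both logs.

3

Taking test (Sam #2, Lee #5), triage (Sam #5, Lee #8), ship (Sam #6, Lee #9) gives a common subsequence of length 3, and the DP table's final entry dp[11][9] is also 3, so no common subsequence is longer.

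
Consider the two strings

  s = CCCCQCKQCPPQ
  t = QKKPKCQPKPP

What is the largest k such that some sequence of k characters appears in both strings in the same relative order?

One common subsequence of length 5: C at s[4]=t[6], then Q at s[5]=t[7], then K at s[7]=t[9], then P at s[10]=t[10], then P at s[11]=t[11]. Since dp[12][11] = 5, nothing longer is possible.

5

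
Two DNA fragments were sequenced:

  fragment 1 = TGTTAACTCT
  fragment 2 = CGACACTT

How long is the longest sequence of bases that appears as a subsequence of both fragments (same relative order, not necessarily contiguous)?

6

Match G at fragment 1[2]=fragment 2[2], A at fragment 1[5]=fragment 2[3], A at fragment 1[6]=fragment 2[5], C at fragment 1[7]=fragment 2[6], T at fragment 1[8]=fragment 2[7], T at fragment 1[10]=fragment 2[8] — 6 bases in the same relative order in both, and the DP table's final entry dp[10][8] is also 6, so no common subsequence is longer.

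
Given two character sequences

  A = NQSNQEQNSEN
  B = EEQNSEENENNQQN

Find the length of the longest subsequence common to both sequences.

Taking N (A #1, B #4) → S (A #3, B #5) → N (A #4, B #11) → Q (A #5, B #12) → Q (A #7, B #13) → N (A #11, B #14) gives a common subsequence of length 6. The LCS DP gives dp[11][14] = 6, so this is optimal.

6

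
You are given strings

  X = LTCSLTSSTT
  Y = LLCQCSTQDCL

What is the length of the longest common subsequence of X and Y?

4

Let dp[i][j] be the LCS length of the first i characters of X and the first j characters of Y. dp[i][j] = dp[i-1][j-1]+1 when the i-th and j-th characters match, else max(dp[i-1][j], dp[i][j-1]).
    ·  L  L  C  Q  C  S  T  Q  D  C  L
 ·  0  0  0  0  0  0  0  0  0  0  0  0
 L  0  1  1  1  1  1  1  1  1  1  1  1
 T  0  1  1  1  1  1  1  2  2  2  2  2
 C  0  1  1  2  2  2  2  2  2  2  3  3
 S  0  1  1  2  2  2  3  3  3  3  3  3
 L  0  1  2  2  2  2  3  3  3  3  3  4
 T  0  1  2  2  2  2  3  4  4  4  4  4
 S  0  1  2  2  2  2  3  4  4  4  4  4
 S  0  1  2  2  2  2  3  4  4  4  4  4
 T  0  1  2  2  2  2  3  4  4  4  4  4
 T  0  1  2  2  2  2  3  4  4  4  4  4
dp[10][11] = 4. One LCS (by backtracking along matches): LTCL.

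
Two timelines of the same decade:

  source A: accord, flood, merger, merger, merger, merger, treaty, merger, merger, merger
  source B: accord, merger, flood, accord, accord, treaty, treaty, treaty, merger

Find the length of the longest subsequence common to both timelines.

4

Taking accord (source A #1, source B #1) → flood (source A #2, source B #3) → treaty (source A #7, source B #8) → merger (source A #10, source B #9) gives a common subsequence of length 4. Since dp[10][9] = 4, nothing longer is possible.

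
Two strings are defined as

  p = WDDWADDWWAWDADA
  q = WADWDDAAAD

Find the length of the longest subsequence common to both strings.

One common subsequence of length 8: W (p #1, q #1), D (p #3, q #3), W (p #4, q #4), D (p #6, q #5), D (p #7, q #6), A (p #10, q #8), A (p #13, q #9), D (p #14, q #10), and the DP table's final entry dp[15][10] is also 8, so no common subsequence is longer.

8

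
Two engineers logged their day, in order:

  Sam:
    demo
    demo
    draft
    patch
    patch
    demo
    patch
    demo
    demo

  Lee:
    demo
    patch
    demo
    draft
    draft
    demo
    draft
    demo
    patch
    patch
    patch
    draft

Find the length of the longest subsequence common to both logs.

6

Match demo [1,3], demo [2,6], draft [3,7], patch [4,9], patch [5,10], patch [7,11] — 6 tasks in the same relative order in both. Since dp[9][12] = 6, nothing longer is possible.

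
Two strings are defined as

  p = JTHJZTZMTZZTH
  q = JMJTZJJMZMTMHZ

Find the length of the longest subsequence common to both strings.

Match J [1,1], J [4,3], T [6,4], Z [7,5], M [8,8], Z [10,9], T [12,11], H [13,13] — 8 characters in the same relative order in both. dp[13][14] = 8 confirms this is the maximum.

8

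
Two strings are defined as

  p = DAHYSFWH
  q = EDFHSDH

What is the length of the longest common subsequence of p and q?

4

One common subsequence of length 4: D [1,2] → H [3,4] → S [5,5] → H [8,7], and the DP table's final entry dp[8][7] is also 4, so no common subsequence is longer.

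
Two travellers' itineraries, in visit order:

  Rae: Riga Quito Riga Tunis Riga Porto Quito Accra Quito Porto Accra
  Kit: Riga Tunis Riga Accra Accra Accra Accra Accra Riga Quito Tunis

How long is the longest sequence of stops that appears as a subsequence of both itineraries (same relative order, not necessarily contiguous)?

5

One common subsequence of length 5: Riga [3,1], then Tunis [4,2], then Riga [5,3], then Accra [8,8], then Quito [9,10], and the DP table's final entry dp[11][11] is also 5, so no common subsequence is longer.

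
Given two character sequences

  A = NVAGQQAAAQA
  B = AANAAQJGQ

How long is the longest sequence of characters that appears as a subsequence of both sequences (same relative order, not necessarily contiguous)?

5

Pick A (A #3, B #1), A (A #7, B #2), A (A #8, B #4), A (A #9, B #5), Q (A #10, B #9); all 5 characters appear in both, in order. The LCS DP gives dp[11][9] = 5, so this is optimal.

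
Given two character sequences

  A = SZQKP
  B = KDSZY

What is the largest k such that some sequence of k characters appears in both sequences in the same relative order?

Match S (A #1, B #3) → Z (A #2, B #4) — 2 characters in the same relative order in both. The LCS DP gives dp[5][5] = 2, so this is optimal.

2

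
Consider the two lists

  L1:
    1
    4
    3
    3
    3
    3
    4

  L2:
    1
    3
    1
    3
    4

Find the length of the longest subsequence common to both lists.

4

One common subsequence of length 4: 1 at L1[1]=L2[1] → 3 at L1[3]=L2[2] → 3 at L1[6]=L2[4] → 4 at L1[7]=L2[5]. The LCS DP gives dp[7][5] = 4, so this is optimal.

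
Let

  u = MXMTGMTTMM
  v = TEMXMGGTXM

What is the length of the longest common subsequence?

Let dp[i][j] be the LCS length of the first i characters of u and the first j characters of v. dp[i][j] = dp[i-1][j-1]+1 when the i-th and j-th characters match, else max(dp[i-1][j], dp[i][j-1]).
    ·  T  E  M  X  M  G  G  T  X  M
 ·  0  0  0  0  0  0  0  0  0  0  0
 M  0  0  0  1  1  1  1  1  1  1  1
 X  0  0  0  1  2  2  2  2  2  2  2
 M  0  0  0  1  2  3  3  3  3  3  3
 T  0  1  1  1  2  3  3  3  4  4  4
 G  0  1  1  1  2  3  4  4  4  4  4
 M  0  1  1  2  2  3  4  4  4  4  5
 T  0  1  1  2  2  3  4  4  5  5  5
 T  0  1  1  2  2  3  4  4  5  5  5
 M  0  1  1  2  2  3  4  4  5  5  6
 M  0  1  1  2  2  3  4  4  5  5  6
dp[10][10] = 6. One LCS (by backtracking along matches): MXMGTM.

6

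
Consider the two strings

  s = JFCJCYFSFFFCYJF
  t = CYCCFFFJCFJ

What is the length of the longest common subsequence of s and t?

7

Match C (s #3, t #3) → C (s #5, t #4) → F (s #7, t #5) → F (s #9, t #6) → F (s #10, t #7) → F (s #11, t #10) → J (s #14, t #11) — 7 characters in the same relative order in both. Since dp[15][11] = 7, nothing longer is possible.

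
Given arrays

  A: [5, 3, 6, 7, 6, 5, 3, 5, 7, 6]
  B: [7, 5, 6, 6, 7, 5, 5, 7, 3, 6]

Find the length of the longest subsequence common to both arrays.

Taking 5 (A #1, B #2), then 6 (A #3, B #4), then 7 (A #4, B #5), then 5 (A #6, B #6), then 5 (A #8, B #7), then 7 (A #9, B #8), then 6 (A #10, B #10) gives a common subsequence of length 7. Since dp[10][10] = 7, nothing longer is possible.

7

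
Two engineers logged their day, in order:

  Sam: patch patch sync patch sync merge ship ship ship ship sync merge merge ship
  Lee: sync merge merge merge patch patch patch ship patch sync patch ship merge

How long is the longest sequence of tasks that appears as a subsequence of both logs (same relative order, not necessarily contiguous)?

One common subsequence of length 6: patch at Sam[1]=Lee[7], patch at Sam[2]=Lee[9], sync at Sam[3]=Lee[10], patch at Sam[4]=Lee[11], ship at Sam[10]=Lee[12], merge at Sam[13]=Lee[13]. dp[14][13] = 6 confirms this is the maximum.

6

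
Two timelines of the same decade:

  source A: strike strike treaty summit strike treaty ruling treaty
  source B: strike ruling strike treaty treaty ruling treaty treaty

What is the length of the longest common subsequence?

One common subsequence of length 6: strike at source A[1]=source B[1]; then strike at source A[2]=source B[3]; then treaty at source A[3]=source B[4]; then treaty at source A[6]=source B[5]; then ruling at source A[7]=source B[6]; then treaty at source A[8]=source B[8], and the DP table's final entry dp[8][8] is also 6, so no common subsequence is longer.

6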